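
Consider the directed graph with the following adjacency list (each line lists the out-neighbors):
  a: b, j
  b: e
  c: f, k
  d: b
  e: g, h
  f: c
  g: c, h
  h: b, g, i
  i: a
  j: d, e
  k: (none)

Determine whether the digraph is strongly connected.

No

There is no directed path from f to b, so the graph is not strongly connected.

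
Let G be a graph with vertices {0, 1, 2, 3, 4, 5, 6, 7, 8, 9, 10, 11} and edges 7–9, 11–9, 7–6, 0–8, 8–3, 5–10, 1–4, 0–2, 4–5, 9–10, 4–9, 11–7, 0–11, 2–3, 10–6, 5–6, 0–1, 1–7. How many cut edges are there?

The edges on the cycle 4-9-10-5-4 are not bridges since each lies on that cycle.
Every edge lies on some cycle, so there are no bridges.

0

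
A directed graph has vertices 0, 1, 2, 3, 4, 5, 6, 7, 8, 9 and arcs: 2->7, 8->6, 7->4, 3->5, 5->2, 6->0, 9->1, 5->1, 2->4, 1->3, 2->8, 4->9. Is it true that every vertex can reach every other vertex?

No

There is no directed path from 0 to 1, so the graph is not strongly connected.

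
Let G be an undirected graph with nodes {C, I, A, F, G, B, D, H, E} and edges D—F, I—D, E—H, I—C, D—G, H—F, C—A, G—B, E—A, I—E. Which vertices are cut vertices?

D, G

Removing D increases the component count from 1 to 2, so D is a cut vertex.
Removing G increases the component count from 1 to 2, so G is a cut vertex.
By contrast removing B leaves 1 component; it is not a cut vertex. No other vertex is a cut vertex either.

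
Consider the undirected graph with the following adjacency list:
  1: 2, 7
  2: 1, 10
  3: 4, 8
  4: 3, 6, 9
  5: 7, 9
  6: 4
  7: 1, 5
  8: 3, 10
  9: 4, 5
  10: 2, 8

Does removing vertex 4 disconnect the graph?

Deleting 4 raises the number of components from 1 to 2, so 4 is a cut vertex.

Yes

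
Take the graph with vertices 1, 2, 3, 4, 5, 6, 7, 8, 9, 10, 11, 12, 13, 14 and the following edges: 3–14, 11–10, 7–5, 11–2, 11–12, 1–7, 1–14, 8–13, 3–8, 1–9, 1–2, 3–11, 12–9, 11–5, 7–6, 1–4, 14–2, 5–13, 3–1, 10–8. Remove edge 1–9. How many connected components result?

1

1 and 9 are still connected via 1-3-11-12-9, so the component count stays at 1.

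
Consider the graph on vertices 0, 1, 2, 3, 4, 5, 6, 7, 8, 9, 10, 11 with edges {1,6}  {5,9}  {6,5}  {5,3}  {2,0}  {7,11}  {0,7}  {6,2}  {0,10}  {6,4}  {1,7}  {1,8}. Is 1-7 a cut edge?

After removing 1-7, the path 1-6-2-0-7 still connects them, so the edge is not a bridge.

No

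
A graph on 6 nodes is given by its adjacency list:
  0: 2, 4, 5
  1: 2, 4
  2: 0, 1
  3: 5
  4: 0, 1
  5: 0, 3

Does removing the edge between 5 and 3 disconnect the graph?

Removing 5-3 leaves no path between 5 and 3: the component count goes from 1 to 2. So it is a bridge.

Yes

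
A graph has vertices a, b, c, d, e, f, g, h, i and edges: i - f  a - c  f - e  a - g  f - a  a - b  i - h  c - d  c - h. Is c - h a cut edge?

After removing c - h, the path c-a-f-i-h still connects them, so the edge is not a bridge.

No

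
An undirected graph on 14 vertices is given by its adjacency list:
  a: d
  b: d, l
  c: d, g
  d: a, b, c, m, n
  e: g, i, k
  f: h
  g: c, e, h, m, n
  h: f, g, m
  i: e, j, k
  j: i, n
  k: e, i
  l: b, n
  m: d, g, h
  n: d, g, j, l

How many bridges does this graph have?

2

The edges on the cycle d-b-l-n-d are not bridges since each lies on that cycle.
But removing a-d disconnects a from d; removing h-f disconnects h from f — these are bridges.
That makes 2 bridges.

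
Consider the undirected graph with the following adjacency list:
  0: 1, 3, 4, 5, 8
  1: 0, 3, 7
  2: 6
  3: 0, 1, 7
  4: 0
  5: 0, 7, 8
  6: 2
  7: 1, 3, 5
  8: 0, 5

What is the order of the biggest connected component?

Starting from 2 we can reach 2, 6. That is one component of size 2.
Starting from 0 we can reach 0, 1, 3, 4, 5, 7, 8. That is one component of size 7.
The largest has 7 vertices.

7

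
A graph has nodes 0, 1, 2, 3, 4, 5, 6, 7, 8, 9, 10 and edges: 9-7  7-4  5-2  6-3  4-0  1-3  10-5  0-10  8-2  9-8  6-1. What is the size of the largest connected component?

Starting from 1 we can reach 1, 3, 6. That is one component of size 3.
Starting from 0 we can reach 0, 2, 4, 5, 7, 8, 9, 10. That is one component of size 8.
The largest has 8 vertices.

8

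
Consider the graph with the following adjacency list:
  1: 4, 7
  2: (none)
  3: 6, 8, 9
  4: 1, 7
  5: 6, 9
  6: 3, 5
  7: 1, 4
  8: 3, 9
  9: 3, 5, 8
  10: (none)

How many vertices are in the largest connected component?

5

10 is isolated — a component by itself.
2 is isolated — a component by itself.
Starting from 1 we can reach 1, 4, 7. That is one component of size 3.
Starting from 3 we can reach 3, 5, 6, 8, 9. That is one component of size 5.
The largest has 5 vertices.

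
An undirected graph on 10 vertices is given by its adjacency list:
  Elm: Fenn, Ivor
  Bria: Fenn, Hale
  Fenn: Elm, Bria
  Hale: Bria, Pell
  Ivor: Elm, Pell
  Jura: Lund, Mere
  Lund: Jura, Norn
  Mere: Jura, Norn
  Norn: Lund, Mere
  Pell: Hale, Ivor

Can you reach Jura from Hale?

The component containing Hale is {Elm, Bria, Fenn, Hale, Ivor, Pell}, and Jura is not in it.

No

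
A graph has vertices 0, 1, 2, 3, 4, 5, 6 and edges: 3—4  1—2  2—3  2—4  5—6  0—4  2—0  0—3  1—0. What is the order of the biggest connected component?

5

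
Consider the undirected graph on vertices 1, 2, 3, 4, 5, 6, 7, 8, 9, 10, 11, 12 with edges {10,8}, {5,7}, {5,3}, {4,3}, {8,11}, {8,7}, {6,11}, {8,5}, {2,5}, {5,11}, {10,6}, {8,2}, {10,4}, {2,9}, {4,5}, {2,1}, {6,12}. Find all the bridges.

The edges on the cycle 10-4-5-2-8-10 are not bridges since each lies on that cycle.
But removing 9—2 disconnects 9 from 2; removing 1—2 disconnects 1 from 2; removing 12—6 disconnects 12 from 6 — these are bridges.

1-2, 12-6, 2-9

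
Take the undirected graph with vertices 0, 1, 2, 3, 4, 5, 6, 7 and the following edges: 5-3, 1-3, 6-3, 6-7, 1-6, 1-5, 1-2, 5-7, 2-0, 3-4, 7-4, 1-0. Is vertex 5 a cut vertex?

Deleting 5 leaves 1 component (was 1) (its neighbors 1, 3, 7 remain connected to each other), so 5 is not a cut vertex.

No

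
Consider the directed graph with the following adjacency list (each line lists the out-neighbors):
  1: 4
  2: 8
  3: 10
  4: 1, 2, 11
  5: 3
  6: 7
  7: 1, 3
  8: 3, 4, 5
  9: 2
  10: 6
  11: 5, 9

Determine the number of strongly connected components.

{1, 2, 3, 4, 5, 6, 7, 8, 9, 10, 11} are all mutually reachable — one SCC of size 11.
That gives 1 strongly connected component.

1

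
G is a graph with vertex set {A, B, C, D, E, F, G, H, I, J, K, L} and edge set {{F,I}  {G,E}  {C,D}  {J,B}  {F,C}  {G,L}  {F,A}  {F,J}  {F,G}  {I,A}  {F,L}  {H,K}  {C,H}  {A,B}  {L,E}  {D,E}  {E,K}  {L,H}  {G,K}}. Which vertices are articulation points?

F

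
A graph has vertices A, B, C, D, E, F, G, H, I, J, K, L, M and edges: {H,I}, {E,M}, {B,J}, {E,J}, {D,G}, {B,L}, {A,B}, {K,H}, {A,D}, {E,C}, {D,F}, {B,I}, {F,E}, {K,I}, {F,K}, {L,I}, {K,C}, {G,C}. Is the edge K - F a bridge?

No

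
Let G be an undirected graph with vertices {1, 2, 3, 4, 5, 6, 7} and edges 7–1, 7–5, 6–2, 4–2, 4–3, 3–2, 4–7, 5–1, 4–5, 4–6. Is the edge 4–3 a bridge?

After removing 4–3, the path 4-2-3 still connects them, so the edge is not a bridge.

No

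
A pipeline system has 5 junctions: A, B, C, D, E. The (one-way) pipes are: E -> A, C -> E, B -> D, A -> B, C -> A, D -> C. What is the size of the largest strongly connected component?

{A, B, C, D, E} are all mutually reachable — one SCC of size 5.
The largest has 5 vertices.

5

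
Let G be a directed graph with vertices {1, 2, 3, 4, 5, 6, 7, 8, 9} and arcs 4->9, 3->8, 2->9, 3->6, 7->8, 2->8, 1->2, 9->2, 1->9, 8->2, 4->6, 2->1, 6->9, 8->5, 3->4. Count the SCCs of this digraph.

6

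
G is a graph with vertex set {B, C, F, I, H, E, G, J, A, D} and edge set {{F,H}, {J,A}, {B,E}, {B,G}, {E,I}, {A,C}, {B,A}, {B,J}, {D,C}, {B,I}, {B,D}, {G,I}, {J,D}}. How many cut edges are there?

1

The edges on the cycle B-E-I-B are not bridges since each lies on that cycle.
But removing F-H disconnects F from H — this is a bridge.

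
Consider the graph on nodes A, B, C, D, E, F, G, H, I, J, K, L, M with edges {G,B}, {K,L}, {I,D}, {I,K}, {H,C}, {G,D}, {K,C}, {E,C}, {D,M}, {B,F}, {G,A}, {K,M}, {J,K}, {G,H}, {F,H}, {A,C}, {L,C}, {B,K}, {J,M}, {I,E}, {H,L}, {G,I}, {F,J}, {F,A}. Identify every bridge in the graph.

The edges on the cycle G-I-E-C-L-K-J-F-B-G are not bridges since each lies on that cycle.
Every edge lies on some cycle, so there are no bridges.

none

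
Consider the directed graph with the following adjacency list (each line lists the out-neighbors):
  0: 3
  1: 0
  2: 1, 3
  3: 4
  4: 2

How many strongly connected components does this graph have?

{0, 1, 2, 3, 4} are all mutually reachable — one SCC of size 5.
That gives 1 strongly connected component.

1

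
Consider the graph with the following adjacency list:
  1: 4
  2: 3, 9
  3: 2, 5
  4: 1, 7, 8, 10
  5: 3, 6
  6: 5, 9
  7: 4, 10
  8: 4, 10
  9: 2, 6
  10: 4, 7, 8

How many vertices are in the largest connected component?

5

Starting from 1 we can reach 1, 4, 7, 8, 10. That is one component of size 5.
Starting from 2 we can reach 2, 3, 5, 6, 9. That is one component of size 5.
The largest has 5 vertices.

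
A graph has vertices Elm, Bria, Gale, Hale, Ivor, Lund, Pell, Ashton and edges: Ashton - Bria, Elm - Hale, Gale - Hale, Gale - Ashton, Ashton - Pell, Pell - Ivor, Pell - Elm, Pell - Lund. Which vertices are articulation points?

Pell, Ashton

Removing Pell increases the component count from 1 to 3, so Pell is a cut vertex.
Removing Ashton increases the component count from 1 to 2, so Ashton is a cut vertex.
By contrast removing Gale leaves 1 component; it is not a cut vertex. No other vertex is a cut vertex either.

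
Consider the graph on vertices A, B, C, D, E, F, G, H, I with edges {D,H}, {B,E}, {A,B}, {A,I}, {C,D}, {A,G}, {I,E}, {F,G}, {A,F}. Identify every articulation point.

A, D

Removing A increases the component count from 2 to 3, so A is a cut vertex.
Removing D increases the component count from 2 to 3, so D is a cut vertex.
By contrast removing I leaves 2 components; it is not a cut vertex. No other vertex is a cut vertex either.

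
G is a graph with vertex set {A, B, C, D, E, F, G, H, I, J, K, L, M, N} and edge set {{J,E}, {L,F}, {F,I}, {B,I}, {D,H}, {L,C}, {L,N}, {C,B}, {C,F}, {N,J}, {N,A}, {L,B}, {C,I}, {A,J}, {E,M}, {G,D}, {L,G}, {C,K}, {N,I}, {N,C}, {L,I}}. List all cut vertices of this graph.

Removing C increases the component count from 1 to 2, so C is a cut vertex.
Removing D increases the component count from 1 to 2, so D is a cut vertex.
Removing E increases the component count from 1 to 2, so E is a cut vertex.
Likewise G, J, L, N are cut vertices.
By contrast removing K leaves 1 component; it is not a cut vertex. No other vertex is a cut vertex either.

C, D, E, G, J, L, N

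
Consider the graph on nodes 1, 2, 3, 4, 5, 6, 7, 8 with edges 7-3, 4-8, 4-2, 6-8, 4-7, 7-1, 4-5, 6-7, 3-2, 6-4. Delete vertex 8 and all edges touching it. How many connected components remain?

1

With 8 gone, the remaining components are: {1, 2, 3, 4, 5, 6, 7}.
That is 1 component.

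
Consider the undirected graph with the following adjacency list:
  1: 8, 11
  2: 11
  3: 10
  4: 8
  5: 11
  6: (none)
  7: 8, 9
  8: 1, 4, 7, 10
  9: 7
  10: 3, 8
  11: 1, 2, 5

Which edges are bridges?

removing 8-10 disconnects 8 from 10; removing 7-9 disconnects 7 from 9; removing 4-8 disconnects 4 from 8; removing 7-8 disconnects 7 from 8 — these are bridges.
In total 9 edges are bridges.

1-11, 1-8, 10-3, 10-8, 11-2, 11-5, 4-8, 7-8, 7-9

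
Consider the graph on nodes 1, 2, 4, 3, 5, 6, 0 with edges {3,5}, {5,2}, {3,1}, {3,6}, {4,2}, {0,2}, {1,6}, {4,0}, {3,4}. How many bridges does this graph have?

0

The edges on the cycle 3-1-6-3 are not bridges since each lies on that cycle.
Every edge lies on some cycle, so there are no bridges.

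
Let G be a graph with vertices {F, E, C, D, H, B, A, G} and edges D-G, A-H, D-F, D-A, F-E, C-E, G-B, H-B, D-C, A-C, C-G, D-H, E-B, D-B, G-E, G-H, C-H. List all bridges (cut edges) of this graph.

The edges on the cycle D-F-E-C-D are not bridges since each lies on that cycle.
Every edge lies on some cycle, so there are no bridges.

none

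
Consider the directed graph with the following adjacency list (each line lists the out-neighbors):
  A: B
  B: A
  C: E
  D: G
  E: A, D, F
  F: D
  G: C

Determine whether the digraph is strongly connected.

There is no directed path from B to F, so the graph is not strongly connected.

No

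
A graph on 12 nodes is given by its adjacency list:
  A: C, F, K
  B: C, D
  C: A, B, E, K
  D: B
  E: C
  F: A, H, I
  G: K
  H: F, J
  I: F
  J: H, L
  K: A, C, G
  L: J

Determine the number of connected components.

Starting from A we can reach A, B, C, D, E, F, G, H, I, J, K, L. That is one component of size 12.
Total: 1 component.

1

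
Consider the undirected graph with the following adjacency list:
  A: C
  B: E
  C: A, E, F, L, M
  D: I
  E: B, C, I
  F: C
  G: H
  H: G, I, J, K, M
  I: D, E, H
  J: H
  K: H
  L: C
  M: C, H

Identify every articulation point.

C, E, H, I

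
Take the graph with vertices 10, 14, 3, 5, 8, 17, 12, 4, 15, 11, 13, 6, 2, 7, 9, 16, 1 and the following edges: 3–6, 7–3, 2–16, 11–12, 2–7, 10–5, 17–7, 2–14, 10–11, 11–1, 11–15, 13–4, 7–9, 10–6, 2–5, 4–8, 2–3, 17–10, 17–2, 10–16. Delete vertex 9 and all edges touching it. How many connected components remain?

With 9 gone, the remaining components are: {4, 8, 13}; {1, 2, 3, 5, 6, 7, 10, 11, 12, 14, 15, 16, 17}.
That is 2 components.

2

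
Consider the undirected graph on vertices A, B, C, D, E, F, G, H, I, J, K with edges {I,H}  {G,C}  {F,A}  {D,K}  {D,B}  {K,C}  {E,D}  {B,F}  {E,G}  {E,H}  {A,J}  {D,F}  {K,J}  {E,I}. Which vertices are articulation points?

E

Removing E increases the component count from 1 to 2, so E is a cut vertex.
By contrast removing D leaves 1 component; it is not a cut vertex. No other vertex is a cut vertex either.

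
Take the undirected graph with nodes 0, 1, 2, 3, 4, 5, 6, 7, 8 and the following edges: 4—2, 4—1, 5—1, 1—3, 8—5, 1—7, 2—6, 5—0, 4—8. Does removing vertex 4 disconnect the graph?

Deleting 4 raises the number of components from 1 to 2, so 4 is a cut vertex.

Yes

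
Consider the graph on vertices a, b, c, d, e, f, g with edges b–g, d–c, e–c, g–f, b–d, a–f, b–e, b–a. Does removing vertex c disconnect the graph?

Deleting c leaves 1 component (was 1) (its neighbors d, e remain connected to each other), so c is not a cut vertex.

No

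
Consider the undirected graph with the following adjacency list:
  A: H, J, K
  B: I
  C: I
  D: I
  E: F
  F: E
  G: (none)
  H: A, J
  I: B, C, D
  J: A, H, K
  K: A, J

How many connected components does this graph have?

4

G is isolated — a component by itself.
Starting from E we can reach E, F. That is one component of size 2.
Starting from B we can reach B, C, D, I. That is one component of size 4.
Starting from A we can reach A, H, J, K. That is one component of size 4.
Total: 4 components.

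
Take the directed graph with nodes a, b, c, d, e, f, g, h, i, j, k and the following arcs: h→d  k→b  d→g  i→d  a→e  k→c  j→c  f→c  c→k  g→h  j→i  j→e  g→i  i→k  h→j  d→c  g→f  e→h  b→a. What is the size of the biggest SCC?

11

{a, b, c, d, e, f, g, h, i, j, k} are all mutually reachable — one SCC of size 11.
The largest has 11 vertices.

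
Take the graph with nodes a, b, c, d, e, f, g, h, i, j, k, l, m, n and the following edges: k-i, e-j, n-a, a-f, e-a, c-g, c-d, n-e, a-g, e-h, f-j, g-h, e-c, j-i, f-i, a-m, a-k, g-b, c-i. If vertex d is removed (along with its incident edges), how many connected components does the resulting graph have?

2

With d gone, the remaining components are: {l}; {a, b, c, e, f, g, h, i, j, k, m, n}.
That is 2 components.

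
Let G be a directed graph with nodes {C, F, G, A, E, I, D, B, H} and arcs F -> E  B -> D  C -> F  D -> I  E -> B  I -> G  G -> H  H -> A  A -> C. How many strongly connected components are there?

{A, B, C, D, E, F, G, H, I} are all mutually reachable — one SCC of size 9.
That gives 1 strongly connected component.

1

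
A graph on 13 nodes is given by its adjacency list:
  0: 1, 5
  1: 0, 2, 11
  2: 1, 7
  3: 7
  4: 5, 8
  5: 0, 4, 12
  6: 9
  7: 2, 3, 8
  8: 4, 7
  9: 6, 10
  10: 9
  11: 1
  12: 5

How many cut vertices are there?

Removing 1 increases the component count from 2 to 3, so 1 is a cut vertex.
Removing 5 increases the component count from 2 to 3, so 5 is a cut vertex.
Removing 7 increases the component count from 2 to 3, so 7 is a cut vertex.
Likewise 9 is a cut vertex.
By contrast removing 10 leaves 2 components; it is not a cut vertex. No other vertex is a cut vertex either.

4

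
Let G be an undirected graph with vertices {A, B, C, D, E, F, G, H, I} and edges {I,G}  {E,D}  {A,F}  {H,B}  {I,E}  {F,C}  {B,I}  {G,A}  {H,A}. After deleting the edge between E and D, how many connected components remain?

Before removal there is 1 component.
E—D is a bridge — removing it separates E's side from D's side.
After removal: 2 components.

2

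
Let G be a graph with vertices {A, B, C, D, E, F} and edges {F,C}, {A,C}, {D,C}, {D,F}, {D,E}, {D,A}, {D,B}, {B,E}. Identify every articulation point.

Removing D increases the component count from 1 to 2, so D is a cut vertex.
By contrast removing E leaves 1 component; it is not a cut vertex. No other vertex is a cut vertex either.

D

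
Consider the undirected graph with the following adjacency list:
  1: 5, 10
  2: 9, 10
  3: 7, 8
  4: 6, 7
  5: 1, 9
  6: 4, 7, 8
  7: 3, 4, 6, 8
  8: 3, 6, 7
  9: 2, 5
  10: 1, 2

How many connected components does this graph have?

Starting from 3 we can reach 3, 4, 6, 7, 8. That is one component of size 5.
Starting from 1 we can reach 1, 2, 5, 9, 10. That is one component of size 5.
Total: 2 components.

2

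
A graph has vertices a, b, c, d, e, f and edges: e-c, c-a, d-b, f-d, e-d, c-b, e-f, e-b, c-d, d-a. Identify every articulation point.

Removing b, for instance, still leaves 1 component. No single vertex removal increases the component count — the graph has no articulation points.

none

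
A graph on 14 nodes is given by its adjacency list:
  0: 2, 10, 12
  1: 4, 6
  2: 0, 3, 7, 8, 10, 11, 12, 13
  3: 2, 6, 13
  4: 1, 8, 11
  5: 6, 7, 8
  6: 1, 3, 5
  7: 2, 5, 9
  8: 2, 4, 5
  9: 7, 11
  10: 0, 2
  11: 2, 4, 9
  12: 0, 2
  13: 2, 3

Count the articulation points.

1

Removing 2 increases the component count from 1 to 2, so 2 is a cut vertex.
By contrast removing 10 leaves 1 component; it is not a cut vertex. No other vertex is a cut vertex either.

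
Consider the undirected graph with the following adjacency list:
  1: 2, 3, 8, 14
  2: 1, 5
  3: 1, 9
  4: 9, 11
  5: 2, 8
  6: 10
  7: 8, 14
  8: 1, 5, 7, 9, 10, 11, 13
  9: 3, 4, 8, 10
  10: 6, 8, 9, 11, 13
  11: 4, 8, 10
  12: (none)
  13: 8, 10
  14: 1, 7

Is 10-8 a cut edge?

After removing 10-8, the path 10-11-8 still connects them, so the edge is not a bridge.

No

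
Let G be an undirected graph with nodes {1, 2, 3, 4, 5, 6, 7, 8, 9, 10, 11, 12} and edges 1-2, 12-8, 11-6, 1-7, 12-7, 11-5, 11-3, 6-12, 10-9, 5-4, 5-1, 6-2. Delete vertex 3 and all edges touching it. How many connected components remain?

2

With 3 gone, the remaining components are: {9, 10}; {1, 2, 4, 5, 6, 7, 8, 11, 12}.
That is 2 components.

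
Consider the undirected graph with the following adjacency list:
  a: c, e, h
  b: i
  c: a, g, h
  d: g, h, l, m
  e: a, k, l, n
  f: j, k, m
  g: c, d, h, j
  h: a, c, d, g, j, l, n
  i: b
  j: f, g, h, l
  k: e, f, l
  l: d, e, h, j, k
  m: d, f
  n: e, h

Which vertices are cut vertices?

none

Removing e, for instance, still leaves 2 components. No single vertex removal increases the component count — the graph has no articulation points.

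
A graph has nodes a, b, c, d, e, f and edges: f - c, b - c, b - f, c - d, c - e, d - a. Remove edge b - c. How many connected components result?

b and c are still connected via b-f-c, so the component count stays at 1.

1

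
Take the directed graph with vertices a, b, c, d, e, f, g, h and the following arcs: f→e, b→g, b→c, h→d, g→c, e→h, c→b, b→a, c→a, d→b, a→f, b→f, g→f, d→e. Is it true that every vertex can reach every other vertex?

From c we can reach every vertex (a, b, c, d, e, f, g, h), and every vertex can reach c (a, b, c, d, e, f, g, h). So the whole graph is one strongly connected component.

Yes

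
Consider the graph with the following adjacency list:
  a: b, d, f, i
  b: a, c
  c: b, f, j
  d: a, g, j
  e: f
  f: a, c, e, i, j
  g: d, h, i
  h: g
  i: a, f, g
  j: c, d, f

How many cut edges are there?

2

The edges on the cycle a-f-c-b-a are not bridges since each lies on that cycle.
But removing f-e disconnects f from e; removing h-g disconnects h from g — these are bridges.
That makes 2 bridges.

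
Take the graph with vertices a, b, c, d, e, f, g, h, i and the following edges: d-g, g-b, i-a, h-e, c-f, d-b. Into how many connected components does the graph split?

4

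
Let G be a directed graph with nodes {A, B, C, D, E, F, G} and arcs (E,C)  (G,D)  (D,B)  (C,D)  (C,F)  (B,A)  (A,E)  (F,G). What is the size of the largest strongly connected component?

7

{A, B, C, D, E, F, G} are all mutually reachable — one SCC of size 7.
The largest has 7 vertices.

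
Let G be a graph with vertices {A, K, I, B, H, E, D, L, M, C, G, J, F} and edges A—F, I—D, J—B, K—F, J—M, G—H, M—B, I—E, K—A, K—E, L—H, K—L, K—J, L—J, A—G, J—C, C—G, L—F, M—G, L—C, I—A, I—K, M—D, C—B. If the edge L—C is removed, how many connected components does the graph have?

L and C are still connected via L-J-C, so the component count stays at 1.

1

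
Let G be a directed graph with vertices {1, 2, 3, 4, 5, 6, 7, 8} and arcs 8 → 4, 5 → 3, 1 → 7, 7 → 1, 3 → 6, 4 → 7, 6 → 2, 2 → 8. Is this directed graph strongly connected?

No

There is no directed path from 6 to 5, so the graph is not strongly connected.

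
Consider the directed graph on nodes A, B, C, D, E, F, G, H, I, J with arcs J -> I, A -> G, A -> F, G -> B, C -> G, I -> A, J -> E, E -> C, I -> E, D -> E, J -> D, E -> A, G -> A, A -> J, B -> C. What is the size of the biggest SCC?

8

{A, B, C, D, E, G, I, J} are all mutually reachable — one SCC of size 8.
{H} is an SCC by itself.
{F} is an SCC by itself.
The largest has 8 vertices.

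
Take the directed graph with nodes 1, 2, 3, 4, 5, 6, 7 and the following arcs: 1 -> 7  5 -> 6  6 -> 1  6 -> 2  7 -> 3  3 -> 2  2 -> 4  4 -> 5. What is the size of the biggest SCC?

7

{1, 2, 3, 4, 5, 6, 7} are all mutually reachable — one SCC of size 7.
The largest has 7 vertices.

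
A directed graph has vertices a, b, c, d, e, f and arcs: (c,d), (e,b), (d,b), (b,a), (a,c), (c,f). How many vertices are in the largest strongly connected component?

4

{a, b, c, d} are all mutually reachable — one SCC of size 4.
{f} is an SCC by itself.
{e} is an SCC by itself.
The largest has 4 vertices.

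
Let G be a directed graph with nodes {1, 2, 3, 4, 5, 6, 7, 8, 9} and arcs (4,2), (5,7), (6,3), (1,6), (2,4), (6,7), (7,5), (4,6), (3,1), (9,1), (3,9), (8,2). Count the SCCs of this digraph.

4

{1, 3, 6, 9} are all mutually reachable — one SCC of size 4.
{2, 4} are all mutually reachable — one SCC of size 2.
{5, 7} are all mutually reachable — one SCC of size 2.
{8} is an SCC by itself.
That gives 4 strongly connected components.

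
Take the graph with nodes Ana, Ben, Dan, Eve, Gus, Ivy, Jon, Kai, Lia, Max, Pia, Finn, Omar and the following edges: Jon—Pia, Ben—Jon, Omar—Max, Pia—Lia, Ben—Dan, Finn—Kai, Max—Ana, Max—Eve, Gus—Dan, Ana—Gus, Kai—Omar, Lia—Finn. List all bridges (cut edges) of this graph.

The edges on the cycle Ben-Jon-Pia-Lia-Finn-Kai-Omar-Max-Ana-Gus-Dan-Ben are not bridges since each lies on that cycle.
But removing Eve—Max disconnects Eve from Max — this is a bridge.

Eve-Max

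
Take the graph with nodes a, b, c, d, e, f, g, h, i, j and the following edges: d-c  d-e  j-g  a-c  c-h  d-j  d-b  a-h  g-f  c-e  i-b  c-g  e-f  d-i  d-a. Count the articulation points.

1

Removing d increases the component count from 1 to 2, so d is a cut vertex.
By contrast removing b leaves 1 component; it is not a cut vertex. No other vertex is a cut vertex either.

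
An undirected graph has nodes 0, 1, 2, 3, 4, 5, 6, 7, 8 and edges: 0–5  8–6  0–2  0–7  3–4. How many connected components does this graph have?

1 is isolated — a component by itself.
Starting from 6 we can reach 6, 8. That is one component of size 2.
Starting from 3 we can reach 3, 4. That is one component of size 2.
Starting from 0 we can reach 0, 2, 5, 7. That is one component of size 4.
Total: 4 components.

4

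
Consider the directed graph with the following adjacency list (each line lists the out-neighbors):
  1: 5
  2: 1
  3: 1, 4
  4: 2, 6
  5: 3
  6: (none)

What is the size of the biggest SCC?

{1, 2, 3, 4, 5} are all mutually reachable — one SCC of size 5.
{6} is an SCC by itself.
The largest has 5 vertices.

5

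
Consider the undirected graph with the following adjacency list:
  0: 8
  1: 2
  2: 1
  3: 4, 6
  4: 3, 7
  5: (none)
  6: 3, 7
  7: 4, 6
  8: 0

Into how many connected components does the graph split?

5 is isolated — a component by itself.
Starting from 0 we can reach 0, 8. That is one component of size 2.
Starting from 1 we can reach 1, 2. That is one component of size 2.
Starting from 3 we can reach 3, 4, 6, 7. That is one component of size 4.
Total: 4 components.

4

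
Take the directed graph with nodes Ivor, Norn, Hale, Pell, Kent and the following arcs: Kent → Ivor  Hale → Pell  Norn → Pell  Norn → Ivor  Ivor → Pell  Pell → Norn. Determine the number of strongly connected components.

{Ivor, Norn, Pell} are all mutually reachable — one SCC of size 3.
{Hale} is an SCC by itself.
{Kent} is an SCC by itself.
That gives 3 strongly connected components.

3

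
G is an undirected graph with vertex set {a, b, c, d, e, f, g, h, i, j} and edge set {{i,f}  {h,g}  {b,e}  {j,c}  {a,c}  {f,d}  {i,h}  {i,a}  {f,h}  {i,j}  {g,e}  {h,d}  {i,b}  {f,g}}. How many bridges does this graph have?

0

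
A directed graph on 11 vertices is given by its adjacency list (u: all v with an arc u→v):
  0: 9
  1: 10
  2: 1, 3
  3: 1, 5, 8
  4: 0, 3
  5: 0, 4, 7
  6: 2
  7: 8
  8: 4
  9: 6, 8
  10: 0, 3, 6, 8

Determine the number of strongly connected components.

{0, 1, 2, 3, 4, 5, 6, 7, 8, 9, 10} are all mutually reachable — one SCC of size 11.
That gives 1 strongly connected component.

1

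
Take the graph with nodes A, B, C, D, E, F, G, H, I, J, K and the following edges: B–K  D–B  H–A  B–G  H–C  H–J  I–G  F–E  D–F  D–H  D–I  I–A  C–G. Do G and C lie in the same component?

From G we can reach A, B, C, D, E, F, G, H, I, J, K, which includes C.

Yes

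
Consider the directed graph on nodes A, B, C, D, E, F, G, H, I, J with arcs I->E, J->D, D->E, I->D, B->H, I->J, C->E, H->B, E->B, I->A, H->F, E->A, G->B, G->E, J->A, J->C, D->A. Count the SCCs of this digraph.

{B, H} are all mutually reachable — one SCC of size 2.
{G} is an SCC by itself.
{D} is an SCC by itself.
{J} is an SCC by itself.
{F} is an SCC by itself.
(and 4 more singleton SCCs)
That gives 9 strongly connected components.

9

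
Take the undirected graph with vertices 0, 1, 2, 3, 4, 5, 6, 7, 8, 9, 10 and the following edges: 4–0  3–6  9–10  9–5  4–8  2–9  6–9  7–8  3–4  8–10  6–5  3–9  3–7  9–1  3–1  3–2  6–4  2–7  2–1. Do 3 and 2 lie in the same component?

From 3 we can reach 0, 1, 2, 3, 4, 5, 6, 7, 8, 9, 10, which includes 2.

Yes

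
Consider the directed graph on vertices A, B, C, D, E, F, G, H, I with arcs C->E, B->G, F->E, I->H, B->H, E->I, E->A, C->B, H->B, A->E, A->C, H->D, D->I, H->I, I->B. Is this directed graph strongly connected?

No

There is no directed path from D to F, so the graph is not strongly connected.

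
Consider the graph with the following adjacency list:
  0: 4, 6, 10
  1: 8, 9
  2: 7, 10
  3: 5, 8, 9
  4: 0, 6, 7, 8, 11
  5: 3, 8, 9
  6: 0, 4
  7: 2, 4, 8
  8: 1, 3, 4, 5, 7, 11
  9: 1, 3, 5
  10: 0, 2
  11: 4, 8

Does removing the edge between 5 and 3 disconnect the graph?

No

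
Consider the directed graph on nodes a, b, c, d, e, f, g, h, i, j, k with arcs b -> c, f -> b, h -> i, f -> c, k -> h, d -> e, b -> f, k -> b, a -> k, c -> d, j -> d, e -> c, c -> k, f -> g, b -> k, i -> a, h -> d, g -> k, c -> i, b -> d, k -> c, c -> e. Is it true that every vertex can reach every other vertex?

No

There is no directed path from g to j, so the graph is not strongly connected.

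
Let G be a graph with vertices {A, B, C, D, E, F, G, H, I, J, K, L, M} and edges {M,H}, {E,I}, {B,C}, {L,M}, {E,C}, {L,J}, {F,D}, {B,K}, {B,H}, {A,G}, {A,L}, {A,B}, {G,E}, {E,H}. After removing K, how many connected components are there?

With K gone, the remaining components are: {D, F}; {A, B, C, E, G, H, I, J, L, M}.
That is 2 components.

2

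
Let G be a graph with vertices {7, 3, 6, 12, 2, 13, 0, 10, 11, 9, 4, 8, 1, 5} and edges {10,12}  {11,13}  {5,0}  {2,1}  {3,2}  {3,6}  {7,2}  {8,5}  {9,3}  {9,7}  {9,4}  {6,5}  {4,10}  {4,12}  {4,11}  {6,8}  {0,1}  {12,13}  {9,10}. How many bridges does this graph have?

The edges on the cycle 6-8-5-6 are not bridges since each lies on that cycle.
Every edge lies on some cycle, so there are no bridges.

0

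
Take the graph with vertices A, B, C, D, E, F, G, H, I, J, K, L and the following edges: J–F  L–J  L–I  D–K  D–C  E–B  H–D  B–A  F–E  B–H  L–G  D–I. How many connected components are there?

1

Starting from A we can reach A, B, C, D, E, F, G, H, I, J, K, L. That is one component of size 12.
Total: 1 component.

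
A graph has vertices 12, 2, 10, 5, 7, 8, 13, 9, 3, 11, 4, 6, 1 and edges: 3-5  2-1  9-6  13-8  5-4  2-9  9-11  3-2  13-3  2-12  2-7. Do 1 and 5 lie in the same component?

Yes

From 1 we can reach 1, 2, 3, 4, 5, 6, 7, 8, 9, 11, 12, 13, which includes 5.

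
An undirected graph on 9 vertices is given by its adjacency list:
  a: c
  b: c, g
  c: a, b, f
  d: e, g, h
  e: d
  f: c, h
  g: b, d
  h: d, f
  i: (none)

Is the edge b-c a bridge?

No

After removing b-c, the path b-g-d-h-f-c still connects them, so the edge is not a bridge.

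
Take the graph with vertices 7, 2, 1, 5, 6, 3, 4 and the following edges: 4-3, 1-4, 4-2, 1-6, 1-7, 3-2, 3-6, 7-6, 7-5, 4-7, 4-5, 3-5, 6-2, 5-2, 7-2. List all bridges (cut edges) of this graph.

none

The edges on the cycle 1-4-7-6-1 are not bridges since each lies on that cycle.
Every edge lies on some cycle, so there are no bridges.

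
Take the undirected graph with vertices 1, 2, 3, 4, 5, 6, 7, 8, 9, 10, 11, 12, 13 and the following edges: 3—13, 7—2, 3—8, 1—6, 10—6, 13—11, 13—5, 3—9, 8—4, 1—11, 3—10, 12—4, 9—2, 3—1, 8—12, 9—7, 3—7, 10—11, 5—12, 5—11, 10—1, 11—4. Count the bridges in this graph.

0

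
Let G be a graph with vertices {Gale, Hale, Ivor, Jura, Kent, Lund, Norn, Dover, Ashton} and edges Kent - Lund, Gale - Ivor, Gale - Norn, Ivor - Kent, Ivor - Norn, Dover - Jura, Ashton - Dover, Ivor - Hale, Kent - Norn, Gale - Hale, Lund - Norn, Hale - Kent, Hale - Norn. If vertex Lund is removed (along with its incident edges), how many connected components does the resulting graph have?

2

With Lund gone, the remaining components are: {Jura, Dover, Ashton}; {Gale, Hale, Ivor, Kent, Norn}.
That is 2 components.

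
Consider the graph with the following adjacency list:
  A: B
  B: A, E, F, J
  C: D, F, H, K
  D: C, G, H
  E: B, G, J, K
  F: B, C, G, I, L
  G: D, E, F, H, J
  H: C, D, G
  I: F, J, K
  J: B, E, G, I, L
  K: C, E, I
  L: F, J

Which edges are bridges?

The edges on the cycle G-H-D-G are not bridges since each lies on that cycle.
But removing A-B disconnects A from B — this is a bridge.

A-B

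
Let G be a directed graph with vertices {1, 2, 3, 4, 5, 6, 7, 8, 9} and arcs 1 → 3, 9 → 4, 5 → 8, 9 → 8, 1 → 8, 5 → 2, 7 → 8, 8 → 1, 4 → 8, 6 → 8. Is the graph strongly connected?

No

There is no directed path from 1 to 2, so the graph is not strongly connected.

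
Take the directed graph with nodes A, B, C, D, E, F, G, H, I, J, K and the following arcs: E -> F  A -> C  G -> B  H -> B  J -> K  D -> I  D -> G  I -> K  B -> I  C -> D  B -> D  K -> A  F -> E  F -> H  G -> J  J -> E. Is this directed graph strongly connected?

Yes

From B we can reach every vertex (A, B, C, D, E, F, G, H, I, J, K), and every vertex can reach B (A, B, C, D, E, F, G, H, I, J, K). So the whole graph is one strongly connected component.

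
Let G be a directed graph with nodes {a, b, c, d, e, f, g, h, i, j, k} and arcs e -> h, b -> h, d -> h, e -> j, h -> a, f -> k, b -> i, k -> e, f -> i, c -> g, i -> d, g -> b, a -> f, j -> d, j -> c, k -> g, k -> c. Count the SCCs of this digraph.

1

{a, b, c, d, e, f, g, h, i, j, k} are all mutually reachable — one SCC of size 11.
That gives 1 strongly connected component.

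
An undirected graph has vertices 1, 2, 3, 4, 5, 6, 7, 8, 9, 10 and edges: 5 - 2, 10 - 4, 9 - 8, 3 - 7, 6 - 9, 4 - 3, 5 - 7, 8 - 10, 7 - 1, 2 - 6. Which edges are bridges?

The edges on the cycle 5-2-6-9-8-10-4-3-7-5 are not bridges since each lies on that cycle.
But removing 7 - 1 disconnects 7 from 1 — this is a bridge.

1-7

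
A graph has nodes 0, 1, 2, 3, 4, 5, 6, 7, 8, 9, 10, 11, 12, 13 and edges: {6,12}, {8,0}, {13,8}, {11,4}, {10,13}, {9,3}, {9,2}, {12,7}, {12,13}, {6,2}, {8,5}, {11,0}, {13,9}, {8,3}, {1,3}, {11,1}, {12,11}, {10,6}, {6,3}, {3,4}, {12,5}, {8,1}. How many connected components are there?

Starting from 0 we can reach 0, 1, 2, 3, 4, 5, 6, 7, 8, 9, 10, 11, 12, 13. That is one component of size 14.
Total: 1 component.

1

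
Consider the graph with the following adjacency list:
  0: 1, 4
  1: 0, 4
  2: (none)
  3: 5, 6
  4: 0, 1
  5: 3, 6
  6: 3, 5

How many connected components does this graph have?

3

2 is isolated — a component by itself.
Starting from 0 we can reach 0, 1, 4. That is one component of size 3.
Starting from 3 we can reach 3, 5, 6. That is one component of size 3.
Total: 3 components.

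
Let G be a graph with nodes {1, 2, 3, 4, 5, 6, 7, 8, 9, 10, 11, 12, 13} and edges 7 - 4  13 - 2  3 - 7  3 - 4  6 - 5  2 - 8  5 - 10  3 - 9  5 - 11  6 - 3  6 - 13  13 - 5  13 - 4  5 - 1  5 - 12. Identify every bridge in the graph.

1-5, 10-5, 11-5, 12-5, 13-2, 2-8, 3-9

The edges on the cycle 6-13-4-7-3-6 are not bridges since each lies on that cycle.
But removing 5 - 1 disconnects 5 from 1; removing 9 - 3 disconnects 9 from 3; removing 10 - 5 disconnects 10 from 5; removing 11 - 5 disconnects 11 from 5 — these are bridges.
In total 7 edges are bridges.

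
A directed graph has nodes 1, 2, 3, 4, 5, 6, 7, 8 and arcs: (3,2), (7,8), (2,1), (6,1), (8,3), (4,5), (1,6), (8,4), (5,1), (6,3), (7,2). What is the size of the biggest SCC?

{1, 2, 3, 6} are all mutually reachable — one SCC of size 4.
{5} is an SCC by itself.
{4} is an SCC by itself.
{8} is an SCC by itself.
{7} is an SCC by itself.
The largest has 4 vertices.

4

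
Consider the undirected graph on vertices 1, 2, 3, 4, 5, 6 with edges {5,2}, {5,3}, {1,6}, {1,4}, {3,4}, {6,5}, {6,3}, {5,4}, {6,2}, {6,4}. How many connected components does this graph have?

1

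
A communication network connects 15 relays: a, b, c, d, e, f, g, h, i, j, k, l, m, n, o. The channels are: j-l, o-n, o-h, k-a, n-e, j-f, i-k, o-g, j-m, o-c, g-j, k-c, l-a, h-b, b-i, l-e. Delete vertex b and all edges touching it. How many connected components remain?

With b gone, the remaining components are: {d}; {a, c, e, f, g, h, i, j, k, l, m, n, o}.
That is 2 components.

2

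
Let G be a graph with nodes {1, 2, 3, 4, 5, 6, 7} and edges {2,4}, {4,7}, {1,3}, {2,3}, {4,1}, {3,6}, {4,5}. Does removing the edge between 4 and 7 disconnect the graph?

Yes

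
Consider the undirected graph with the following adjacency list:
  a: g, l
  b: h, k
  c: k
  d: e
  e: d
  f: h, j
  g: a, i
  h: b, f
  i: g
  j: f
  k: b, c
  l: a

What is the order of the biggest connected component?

6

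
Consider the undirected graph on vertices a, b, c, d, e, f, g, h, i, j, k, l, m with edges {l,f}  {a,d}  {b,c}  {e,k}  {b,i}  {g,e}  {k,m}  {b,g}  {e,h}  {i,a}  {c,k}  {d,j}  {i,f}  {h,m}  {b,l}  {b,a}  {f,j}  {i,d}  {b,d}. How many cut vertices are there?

1

Removing b increases the component count from 1 to 2, so b is a cut vertex.
By contrast removing k leaves 1 component; it is not a cut vertex. No other vertex is a cut vertex either.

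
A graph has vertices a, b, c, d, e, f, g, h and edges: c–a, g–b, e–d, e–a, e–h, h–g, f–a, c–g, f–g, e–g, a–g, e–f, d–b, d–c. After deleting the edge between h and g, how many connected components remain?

1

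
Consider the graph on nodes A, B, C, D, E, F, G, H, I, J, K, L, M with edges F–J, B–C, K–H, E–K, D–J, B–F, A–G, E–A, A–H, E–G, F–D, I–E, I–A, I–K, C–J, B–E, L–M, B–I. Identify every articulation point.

Removing B increases the component count from 2 to 3, so B is a cut vertex.
By contrast removing M leaves 2 components; it is not a cut vertex. No other vertex is a cut vertex either.

B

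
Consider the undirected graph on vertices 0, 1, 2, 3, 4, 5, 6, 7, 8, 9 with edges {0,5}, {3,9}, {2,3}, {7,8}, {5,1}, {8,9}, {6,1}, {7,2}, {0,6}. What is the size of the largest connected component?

5

4 is isolated — a component by itself.
Starting from 0 we can reach 0, 1, 5, 6. That is one component of size 4.
Starting from 2 we can reach 2, 3, 7, 8, 9. That is one component of size 5.
The largest has 5 vertices.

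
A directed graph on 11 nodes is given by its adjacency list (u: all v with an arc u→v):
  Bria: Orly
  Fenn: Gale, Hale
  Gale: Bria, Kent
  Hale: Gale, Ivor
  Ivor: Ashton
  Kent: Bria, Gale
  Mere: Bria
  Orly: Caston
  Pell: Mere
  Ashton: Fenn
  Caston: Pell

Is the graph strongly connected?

No

There is no directed path from Kent to Hale, so the graph is not strongly connected.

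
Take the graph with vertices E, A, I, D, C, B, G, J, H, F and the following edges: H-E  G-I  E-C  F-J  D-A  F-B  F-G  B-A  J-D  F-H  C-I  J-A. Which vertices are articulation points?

F

Removing F increases the component count from 1 to 2, so F is a cut vertex.
By contrast removing A leaves 1 component; it is not a cut vertex. No other vertex is a cut vertex either.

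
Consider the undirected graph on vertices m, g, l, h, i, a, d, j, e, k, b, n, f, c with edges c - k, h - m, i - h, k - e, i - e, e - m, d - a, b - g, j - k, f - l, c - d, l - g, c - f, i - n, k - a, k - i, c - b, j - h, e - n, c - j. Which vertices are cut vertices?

Removing c increases the component count from 1 to 2, so c is a cut vertex.
By contrast removing m leaves 1 component; it is not a cut vertex. No other vertex is a cut vertex either.

c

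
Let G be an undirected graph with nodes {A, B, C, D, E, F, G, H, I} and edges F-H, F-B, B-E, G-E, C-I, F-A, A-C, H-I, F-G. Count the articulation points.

Removing F increases the component count from 2 to 3, so F is a cut vertex.
By contrast removing B leaves 2 components; it is not a cut vertex. No other vertex is a cut vertex either.

1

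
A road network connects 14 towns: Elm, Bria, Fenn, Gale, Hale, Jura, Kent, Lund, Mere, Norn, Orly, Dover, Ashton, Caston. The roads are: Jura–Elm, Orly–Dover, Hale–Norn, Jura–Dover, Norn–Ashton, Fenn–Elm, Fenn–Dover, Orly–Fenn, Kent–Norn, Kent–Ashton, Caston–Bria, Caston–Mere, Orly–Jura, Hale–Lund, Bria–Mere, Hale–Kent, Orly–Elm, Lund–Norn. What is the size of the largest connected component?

5

Gale is isolated — a component by itself.
Starting from Bria we can reach Bria, Mere, Caston. That is one component of size 3.
Starting from Elm we can reach Elm, Fenn, Jura, Orly, Dover. That is one component of size 5.
Starting from Hale we can reach Hale, Kent, Lund, Norn, Ashton. That is one component of size 5.
The largest has 5 vertices.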